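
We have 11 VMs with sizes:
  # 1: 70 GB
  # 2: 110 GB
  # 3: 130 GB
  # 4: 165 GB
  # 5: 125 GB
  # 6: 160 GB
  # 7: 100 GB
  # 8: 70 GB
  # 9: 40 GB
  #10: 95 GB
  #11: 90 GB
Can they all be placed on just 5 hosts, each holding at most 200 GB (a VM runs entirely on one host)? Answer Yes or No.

No

Total = 1155 GB; ⌈1155/200⌉ = 6.
At least 6 hosts are required, but only 5 are allowed.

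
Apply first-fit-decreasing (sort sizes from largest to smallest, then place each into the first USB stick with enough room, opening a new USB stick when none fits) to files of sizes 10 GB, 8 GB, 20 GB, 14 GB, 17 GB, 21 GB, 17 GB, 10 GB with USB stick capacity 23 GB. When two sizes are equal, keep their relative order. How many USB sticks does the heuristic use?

6

Sorted descending: 21, 20, 17, 17, 14, 10, 10, 8.
  21 → USB stick 1 (new)  [load 21/23]
  20 → USB stick 2 (new)  [load 20/23]
  17 → USB stick 3 (new)  [load 17/23]
  17 → USB stick 4 (new)  [load 17/23]
  14 → USB stick 5 (new)  [load 14/23]
  10 → USB stick 6 (new)  [load 10/23]
  10 → USB stick 6  [load 20/23]
  8 → USB stick 5  [load 22/23]
6 USB sticks opened.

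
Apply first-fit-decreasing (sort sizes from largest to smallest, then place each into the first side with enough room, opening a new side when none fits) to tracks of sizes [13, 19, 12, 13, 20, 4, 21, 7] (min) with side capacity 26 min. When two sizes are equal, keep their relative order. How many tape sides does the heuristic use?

5

Sorted descending: 21, 20, 19, 13, 13, 12, 7, 4.
  21 → side 1 (new)  [load 21/26]
  20 → side 2 (new)  [load 20/26]
  19 → side 3 (new)  [load 19/26]
  13 → side 4 (new)  [load 13/26]
  13 → side 4  [load 26/26]
  12 → side 5 (new)  [load 12/26]
  7 → side 3  [load 26/26]
  4 → side 1  [load 25/26]
5 tape sides opened.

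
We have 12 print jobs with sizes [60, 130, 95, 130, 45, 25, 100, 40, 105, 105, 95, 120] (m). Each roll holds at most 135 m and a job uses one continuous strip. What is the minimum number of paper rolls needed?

9

Total = 130 + 130 + 120 + 105 + 105 + 100 + 95 + 95 + 60 + 45 + 40 + 25 = 1050 m.
Lower bound: ⌈1050/135⌉ = 8 paper rolls.
A packing using 9 paper rolls:
  roll 1: 130 = 130
  roll 2: 130 = 130
  roll 3: 120 = 120
  roll 4: 105 + 25 = 130
  roll 5: 105 = 105
  roll 6: 100 = 100
  roll 7: 95 + 40 = 135
  roll 8: 95 = 95
  roll 9: 60 + 45 = 105
No arrangement into 8 paper rolls stays within capacity, so 9 is optimal.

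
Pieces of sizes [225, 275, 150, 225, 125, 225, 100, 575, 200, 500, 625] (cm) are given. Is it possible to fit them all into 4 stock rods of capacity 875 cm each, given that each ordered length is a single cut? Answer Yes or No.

A valid assignment using 4 stock rods:
  stock rod 1: 625 + 225 = 850
  stock rod 2: 575 + 275 = 850
  stock rod 3: 500 + 225 + 150 = 875
  stock rod 4: 225 + 200 + 125 + 100 = 650
Every load is within 875 cm, so 4 stock rods suffice.

Yes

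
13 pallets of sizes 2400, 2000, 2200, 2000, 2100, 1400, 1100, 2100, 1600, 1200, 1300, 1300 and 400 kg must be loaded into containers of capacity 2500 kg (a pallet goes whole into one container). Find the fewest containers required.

Total = 2400 + 2200 + 2100 + 2100 + 2000 + 2000 + 1600 + 1400 + 1300 + 1300 + 1200 + 1100 + 400 = 21100 kg.
Lower bound: ⌈21100/2500⌉ = 9 containers.
Also, 10 pallets each exceed 1250 kg, and no two of those can share a container, so at least 10 containers are needed.
A packing using 10 containers:
  container 1: 2400 = 2400
  container 2: 2200 = 2200
  container 3: 2100 + 400 = 2500
  container 4: 2100 = 2100
  container 5: 2000 = 2000
  container 6: 2000 = 2000
  container 7: 1600 = 1600
  container 8: 1400 + 1100 = 2500
  container 9: 1300 + 1200 = 2500
  container 10: 1300 = 1300
This matches the lower bound, so 10 is optimal.

10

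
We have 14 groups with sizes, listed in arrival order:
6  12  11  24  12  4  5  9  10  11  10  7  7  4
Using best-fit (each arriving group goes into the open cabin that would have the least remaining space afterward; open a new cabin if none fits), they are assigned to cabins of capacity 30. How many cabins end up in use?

5

  6 → cabin 1 (new)  [load 6/30]
  12 → cabin 1  [load 18/30]
  11 → cabin 1  [load 29/30]
  24 → cabin 2 (new)  [load 24/30]
  12 → cabin 3 (new)  [load 12/30]
  4 → cabin 2  [load 28/30]
  5 → cabin 3  [load 17/30]
  9 → cabin 3  [load 26/30]
  10 → cabin 4 (new)  [load 10/30]
  11 → cabin 4  [load 21/30]
  10 → cabin 5 (new)  [load 10/30]
  7 → cabin 4  [load 28/30]
  7 → cabin 5  [load 17/30]
  4 → cabin 3  [load 30/30]
5 cabins opened.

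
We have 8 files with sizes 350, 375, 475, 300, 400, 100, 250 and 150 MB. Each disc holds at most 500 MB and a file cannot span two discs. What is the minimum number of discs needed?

6

Total = 475 + 400 + 375 + 350 + 300 + 250 + 150 + 100 = 2400 MB.
Lower bound: ⌈2400/500⌉ = 5 discs.
A packing using 6 discs:
  disc 1: 475 = 475
  disc 2: 400 + 100 = 500
  disc 3: 375 = 375
  disc 4: 350 + 150 = 500
  disc 5: 300 = 300
  disc 6: 250 = 250
No arrangement into 5 discs stays within capacity, so 6 is optimal.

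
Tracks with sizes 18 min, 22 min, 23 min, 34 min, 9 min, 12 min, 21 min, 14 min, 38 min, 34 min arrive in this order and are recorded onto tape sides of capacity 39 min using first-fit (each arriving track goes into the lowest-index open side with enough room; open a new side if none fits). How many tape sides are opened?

7

  18 → side 1 (new)  [load 18/39]
  22 → side 2 (new)  [load 22/39]
  23 → side 3 (new)  [load 23/39]
  34 → side 4 (new)  [load 34/39]
  9 → side 1  [load 27/39]
  12 → side 1  [load 39/39]
  21 → side 5 (new)  [load 21/39]
  14 → side 2  [load 36/39]
  38 → side 6 (new)  [load 38/39]
  34 → side 7 (new)  [load 34/39]
7 tape sides opened.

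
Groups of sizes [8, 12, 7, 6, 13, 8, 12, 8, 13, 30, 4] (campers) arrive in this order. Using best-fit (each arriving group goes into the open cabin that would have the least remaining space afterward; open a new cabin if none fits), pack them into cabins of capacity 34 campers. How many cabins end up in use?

4

  8 → cabin 1 (new)  [load 8/34]
  12 → cabin 1  [load 20/34]
  7 → cabin 1  [load 27/34]
  6 → cabin 1  [load 33/34]
  13 → cabin 2 (new)  [load 13/34]
  8 → cabin 2  [load 21/34]
  12 → cabin 2  [load 33/34]
  8 → cabin 3 (new)  [load 8/34]
  13 → cabin 3  [load 21/34]
  30 → cabin 4 (new)  [load 30/34]
  4 → cabin 4  [load 34/34]
4 cabins opened.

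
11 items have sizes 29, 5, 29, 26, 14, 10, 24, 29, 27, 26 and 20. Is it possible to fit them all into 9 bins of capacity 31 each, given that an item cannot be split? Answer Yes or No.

A valid assignment using 9 bins:
  bin 1: 29 = 29
  bin 2: 29 = 29
  bin 3: 29 = 29
  bin 4: 27 = 27
  bin 5: 26 + 5 = 31
  bin 6: 26 = 26
  bin 7: 24 = 24
  bin 8: 20 + 10 = 30
  bin 9: 14 = 14
Every load is within 31, so 9 bins suffice.

Yes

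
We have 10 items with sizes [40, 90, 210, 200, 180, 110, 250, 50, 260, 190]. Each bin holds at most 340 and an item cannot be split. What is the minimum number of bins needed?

6

Total = 260 + 250 + 210 + 200 + 190 + 180 + 110 + 90 + 50 + 40 = 1580.
Lower bound: ⌈1580/340⌉ = 5 bins.
Also, 6 items each exceed 170, and no two of those can share a bin, so at least 6 bins are needed.
A packing using 6 bins:
  bin 1: 260 + 50 = 310
  bin 2: 250 + 90 = 340
  bin 3: 210 + 110 = 320
  bin 4: 200 + 40 = 240
  bin 5: 190 = 190
  bin 6: 180 = 180
This matches the lower bound, so 6 is optimal.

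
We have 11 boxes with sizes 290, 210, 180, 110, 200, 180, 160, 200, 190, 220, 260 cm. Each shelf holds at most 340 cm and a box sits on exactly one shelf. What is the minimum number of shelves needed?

9

Total = 290 + 260 + 220 + 210 + 200 + 200 + 190 + 180 + 180 + 160 + 110 = 2200 cm.
Lower bound: ⌈2200/340⌉ = 7 shelves.
Also, 9 boxes each exceed 170 cm, and no two of those can share a shelf, so at least 9 shelves are needed.
A packing using 9 shelves:
  shelf 1: 290 = 290
  shelf 2: 260 = 260
  shelf 3: 220 + 110 = 330
  shelf 4: 210 = 210
  shelf 5: 200 = 200
  shelf 6: 200 = 200
  shelf 7: 190 = 190
  shelf 8: 180 + 160 = 340
  shelf 9: 180 = 180
This matches the lower bound, so 9 is optimal.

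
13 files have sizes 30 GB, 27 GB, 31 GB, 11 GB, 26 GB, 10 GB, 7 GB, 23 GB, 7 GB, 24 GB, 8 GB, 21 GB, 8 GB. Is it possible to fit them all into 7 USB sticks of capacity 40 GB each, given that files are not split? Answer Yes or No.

Yes

A valid assignment using 7 USB sticks:
  USB stick 1: 31 + 8 = 39
  USB stick 2: 30 + 10 = 40
  USB stick 3: 27 + 11 = 38
  USB stick 4: 26 + 8 = 34
  USB stick 5: 24 + 7 + 7 = 38
  USB stick 6: 23 = 23
  USB stick 7: 21 = 21
Every load is within 40 GB, so 7 USB sticks suffice.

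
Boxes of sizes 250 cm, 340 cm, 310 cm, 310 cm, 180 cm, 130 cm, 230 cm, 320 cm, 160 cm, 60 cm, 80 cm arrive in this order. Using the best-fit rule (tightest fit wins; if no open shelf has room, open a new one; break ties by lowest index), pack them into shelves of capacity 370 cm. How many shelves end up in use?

  250 → shelf 1 (new)  [load 250/370]
  340 → shelf 2 (new)  [load 340/370]
  310 → shelf 3 (new)  [load 310/370]
  310 → shelf 4 (new)  [load 310/370]
  180 → shelf 5 (new)  [load 180/370]
  130 → shelf 5  [load 310/370]
  230 → shelf 6 (new)  [load 230/370]
  320 → shelf 7 (new)  [load 320/370]
  160 → shelf 8 (new)  [load 160/370]
  60 → shelf 3  [load 370/370]
  80 → shelf 1  [load 330/370]
8 shelves opened.

8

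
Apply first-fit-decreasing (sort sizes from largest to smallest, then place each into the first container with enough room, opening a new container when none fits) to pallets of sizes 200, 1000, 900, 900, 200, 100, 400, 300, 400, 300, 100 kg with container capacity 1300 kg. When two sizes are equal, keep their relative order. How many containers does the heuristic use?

4

Sorted descending: 1000, 900, 900, 400, 400, 300, 300, 200, 200, 100, 100.
  1000 → container 1 (new)  [load 1000/1300]
  900 → container 2 (new)  [load 900/1300]
  900 → container 3 (new)  [load 900/1300]
  400 → container 2  [load 1300/1300]
  400 → container 3  [load 1300/1300]
  300 → container 1  [load 1300/1300]
  300 → container 4 (new)  [load 300/1300]
  200 → container 4  [load 500/1300]
  200 → container 4  [load 700/1300]
  100 → container 4  [load 800/1300]
  100 → container 4  [load 900/1300]
4 containers opened.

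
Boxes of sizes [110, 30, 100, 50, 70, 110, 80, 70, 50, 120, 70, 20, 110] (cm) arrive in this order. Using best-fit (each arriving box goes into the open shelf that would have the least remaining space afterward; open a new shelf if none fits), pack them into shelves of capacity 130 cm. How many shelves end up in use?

  110 → shelf 1 (new)  [load 110/130]
  30 → shelf 2 (new)  [load 30/130]
  100 → shelf 2  [load 130/130]
  50 → shelf 3 (new)  [load 50/130]
  70 → shelf 3  [load 120/130]
  110 → shelf 4 (new)  [load 110/130]
  80 → shelf 5 (new)  [load 80/130]
  70 → shelf 6 (new)  [load 70/130]
  50 → shelf 5  [load 130/130]
  120 → shelf 7 (new)  [load 120/130]
  70 → shelf 8 (new)  [load 70/130]
  20 → shelf 1  [load 130/130]
  110 → shelf 9 (new)  [load 110/130]
9 shelves opened.

9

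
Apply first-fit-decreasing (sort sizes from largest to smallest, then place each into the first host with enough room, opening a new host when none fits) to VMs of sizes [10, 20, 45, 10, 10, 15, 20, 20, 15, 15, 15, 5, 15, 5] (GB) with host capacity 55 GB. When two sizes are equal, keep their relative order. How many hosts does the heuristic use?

4

Sorted descending: 45, 20, 20, 20, 15, 15, 15, 15, 15, 10, 10, 10, 5, 5.
  45 → host 1 (new)  [load 45/55]
  20 → host 2 (new)  [load 20/55]
  20 → host 2  [load 40/55]
  20 → host 3 (new)  [load 20/55]
  15 → host 2  [load 55/55]
  15 → host 3  [load 35/55]
  15 → host 3  [load 50/55]
  15 → host 4 (new)  [load 15/55]
  15 → host 4  [load 30/55]
  10 → host 1  [load 55/55]
  10 → host 4  [load 40/55]
  10 → host 4  [load 50/55]
  5 → host 3  [load 55/55]
  5 → host 4  [load 55/55]
4 hosts opened.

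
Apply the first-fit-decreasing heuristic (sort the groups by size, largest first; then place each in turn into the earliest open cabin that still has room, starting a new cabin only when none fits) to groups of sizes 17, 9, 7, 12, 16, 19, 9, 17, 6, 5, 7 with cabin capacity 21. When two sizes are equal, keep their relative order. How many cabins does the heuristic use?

7

Sorted descending: 19, 17, 17, 16, 12, 9, 9, 7, 7, 6, 5.
  19 → cabin 1 (new)  [load 19/21]
  17 → cabin 2 (new)  [load 17/21]
  17 → cabin 3 (new)  [load 17/21]
  16 → cabin 4 (new)  [load 16/21]
  12 → cabin 5 (new)  [load 12/21]
  9 → cabin 5  [load 21/21]
  9 → cabin 6 (new)  [load 9/21]
  7 → cabin 6  [load 16/21]
  7 → cabin 7 (new)  [load 7/21]
  6 → cabin 7  [load 13/21]
  5 → cabin 4  [load 21/21]
7 cabins opened.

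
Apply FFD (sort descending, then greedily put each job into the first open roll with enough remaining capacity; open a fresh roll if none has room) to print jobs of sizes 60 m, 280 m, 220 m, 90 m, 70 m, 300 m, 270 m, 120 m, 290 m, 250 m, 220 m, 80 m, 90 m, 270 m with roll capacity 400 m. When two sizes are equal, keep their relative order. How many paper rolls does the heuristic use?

8

Sorted descending: 300, 290, 280, 270, 270, 250, 220, 220, 120, 90, 90, 80, 70, 60.
  300 → roll 1 (new)  [load 300/400]
  290 → roll 2 (new)  [load 290/400]
  280 → roll 3 (new)  [load 280/400]
  270 → roll 4 (new)  [load 270/400]
  270 → roll 5 (new)  [load 270/400]
  250 → roll 6 (new)  [load 250/400]
  220 → roll 7 (new)  [load 220/400]
  220 → roll 8 (new)  [load 220/400]
  120 → roll 3  [load 400/400]
  90 → roll 1  [load 390/400]
  90 → roll 2  [load 380/400]
  80 → roll 4  [load 350/400]
  70 → roll 5  [load 340/400]
  60 → roll 5  [load 400/400]
8 paper rolls opened.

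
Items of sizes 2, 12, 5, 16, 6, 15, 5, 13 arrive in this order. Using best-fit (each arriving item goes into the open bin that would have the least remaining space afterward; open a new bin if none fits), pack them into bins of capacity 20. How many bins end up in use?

4

  2 → bin 1 (new)  [load 2/20]
  12 → bin 1  [load 14/20]
  5 → bin 1  [load 19/20]
  16 → bin 2 (new)  [load 16/20]
  6 → bin 3 (new)  [load 6/20]
  15 → bin 4 (new)  [load 15/20]
  5 → bin 4  [load 20/20]
  13 → bin 3  [load 19/20]
4 bins opened.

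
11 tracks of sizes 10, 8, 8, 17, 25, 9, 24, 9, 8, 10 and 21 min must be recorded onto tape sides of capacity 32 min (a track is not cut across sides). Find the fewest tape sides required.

6

Total = 25 + 24 + 21 + 17 + 10 + 10 + 9 + 9 + 8 + 8 + 8 = 149 min.
Lower bound: ⌈149/32⌉ = 5 tape sides.
A packing using 6 tape sides:
  side 1: 25 = 25
  side 2: 24 + 8 = 32
  side 3: 21 + 10 = 31
  side 4: 17 + 10 = 27
  side 5: 9 + 9 + 8 = 26
  side 6: 8 = 8
No arrangement into 5 tape sides stays within capacity, so 6 is optimal.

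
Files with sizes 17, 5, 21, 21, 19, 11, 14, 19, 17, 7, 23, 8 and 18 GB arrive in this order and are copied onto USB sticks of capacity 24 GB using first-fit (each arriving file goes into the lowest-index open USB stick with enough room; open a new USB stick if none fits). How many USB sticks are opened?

  17 → USB stick 1 (new)  [load 17/24]
  5 → USB stick 1  [load 22/24]
  21 → USB stick 2 (new)  [load 21/24]
  21 → USB stick 3 (new)  [load 21/24]
  19 → USB stick 4 (new)  [load 19/24]
  11 → USB stick 5 (new)  [load 11/24]
  14 → USB stick 6 (new)  [load 14/24]
  19 → USB stick 7 (new)  [load 19/24]
  17 → USB stick 8 (new)  [load 17/24]
  7 → USB stick 5  [load 18/24]
  23 → USB stick 9 (new)  [load 23/24]
  8 → USB stick 6  [load 22/24]
  18 → USB stick 10 (new)  [load 18/24]
10 USB sticks opened.

10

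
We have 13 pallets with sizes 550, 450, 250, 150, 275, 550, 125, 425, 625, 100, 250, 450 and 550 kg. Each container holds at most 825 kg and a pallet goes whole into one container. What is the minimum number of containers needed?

Total = 625 + 550 + 550 + 550 + 450 + 450 + 425 + 275 + 250 + 250 + 150 + 125 + 100 = 4750 kg.
Lower bound: ⌈4750/825⌉ = 6 containers.
Also, 7 pallets each exceed 825/2 kg, and no two of those can share a container, so at least 7 containers are needed.
A packing using 7 containers:
  container 1: 625 + 150 = 775
  container 2: 550 + 275 = 825
  container 3: 550 + 250 = 800
  container 4: 550 + 250 = 800
  container 5: 450 + 125 + 100 = 675
  container 6: 450 = 450
  container 7: 425 = 425
This matches the lower bound, so 7 is optimal.

7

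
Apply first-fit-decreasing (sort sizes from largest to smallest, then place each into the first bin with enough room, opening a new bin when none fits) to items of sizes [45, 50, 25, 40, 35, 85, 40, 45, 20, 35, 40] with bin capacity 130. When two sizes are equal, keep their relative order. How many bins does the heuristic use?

Sorted descending: 85, 50, 45, 45, 40, 40, 40, 35, 35, 25, 20.
  85 → bin 1 (new)  [load 85/130]
  50 → bin 2 (new)  [load 50/130]
  45 → bin 1  [load 130/130]
  45 → bin 2  [load 95/130]
  40 → bin 3 (new)  [load 40/130]
  40 → bin 3  [load 80/130]
  40 → bin 3  [load 120/130]
  35 → bin 2  [load 130/130]
  35 → bin 4 (new)  [load 35/130]
  25 → bin 4  [load 60/130]
  20 → bin 4  [load 80/130]
4 bins opened.

4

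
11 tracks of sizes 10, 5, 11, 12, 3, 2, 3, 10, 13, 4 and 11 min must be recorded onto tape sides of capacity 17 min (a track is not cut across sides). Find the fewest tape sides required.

Total = 13 + 12 + 11 + 11 + 10 + 10 + 5 + 4 + 3 + 3 + 2 = 84 min.
Lower bound: ⌈84/17⌉ = 5 tape sides.
Also, 6 tracks each exceed 17/2 min, and no two of those can share a side, so at least 6 tape sides are needed.
A packing using 6 tape sides:
  side 1: 13 + 4 = 17
  side 2: 12 + 5 = 17
  side 3: 11 + 3 + 3 = 17
  side 4: 11 + 2 = 13
  side 5: 10 = 10
  side 6: 10 = 10
This matches the lower bound, so 6 is optimal.

6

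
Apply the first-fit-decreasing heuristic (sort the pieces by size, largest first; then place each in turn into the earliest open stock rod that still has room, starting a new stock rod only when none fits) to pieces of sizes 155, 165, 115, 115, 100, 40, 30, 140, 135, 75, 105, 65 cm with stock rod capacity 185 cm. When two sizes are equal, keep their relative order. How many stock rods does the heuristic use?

Sorted descending: 165, 155, 140, 135, 115, 115, 105, 100, 75, 65, 40, 30.
  165 → stock rod 1 (new)  [load 165/185]
  155 → stock rod 2 (new)  [load 155/185]
  140 → stock rod 3 (new)  [load 140/185]
  135 → stock rod 4 (new)  [load 135/185]
  115 → stock rod 5 (new)  [load 115/185]
  115 → stock rod 6 (new)  [load 115/185]
  105 → stock rod 7 (new)  [load 105/185]
  100 → stock rod 8 (new)  [load 100/185]
  75 → stock rod 7  [load 180/185]
  65 → stock rod 5  [load 180/185]
  40 → stock rod 3  [load 180/185]
  30 → stock rod 2  [load 185/185]
8 stock rods opened.

8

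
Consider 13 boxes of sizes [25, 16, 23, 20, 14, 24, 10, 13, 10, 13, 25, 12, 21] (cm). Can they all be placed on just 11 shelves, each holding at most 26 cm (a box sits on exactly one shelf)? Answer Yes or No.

Yes

A valid assignment using 10 shelves:
  shelf 1: 25 = 25
  shelf 2: 25 = 25
  shelf 3: 24 = 24
  shelf 4: 23 = 23
  shelf 5: 21 = 21
  shelf 6: 20 = 20
  shelf 7: 16 + 10 = 26
  shelf 8: 14 + 12 = 26
  shelf 9: 13 + 13 = 26
  shelf 10: 10 = 10
That uses only 10 ≤ 11, so 11 shelves are enough.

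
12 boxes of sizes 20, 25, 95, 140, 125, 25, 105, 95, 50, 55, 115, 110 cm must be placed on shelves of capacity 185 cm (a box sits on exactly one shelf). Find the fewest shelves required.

Total = 140 + 125 + 115 + 110 + 105 + 95 + 95 + 55 + 50 + 25 + 25 + 20 = 960 cm.
Lower bound: ⌈960/185⌉ = 6 shelves.
Also, 7 boxes each exceed 185/2 cm, and no two of those can share a shelf, so at least 7 shelves are needed.
A packing using 7 shelves:
  shelf 1: 140 + 25 + 20 = 185
  shelf 2: 125 + 55 = 180
  shelf 3: 115 + 50 = 165
  shelf 4: 110 + 25 = 135
  shelf 5: 105 = 105
  shelf 6: 95 = 95
  shelf 7: 95 = 95
This matches the lower bound, so 7 is optimal.

7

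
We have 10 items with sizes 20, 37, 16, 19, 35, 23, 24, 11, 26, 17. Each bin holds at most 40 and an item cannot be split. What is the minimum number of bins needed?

Total = 37 + 35 + 26 + 24 + 23 + 20 + 19 + 17 + 16 + 11 = 228.
Lower bound: ⌈228/40⌉ = 6 bins.
A packing using 6 bins:
  bin 1: 37 = 37
  bin 2: 35 = 35
  bin 3: 26 + 11 = 37
  bin 4: 24 + 16 = 40
  bin 5: 23 + 17 = 40
  bin 6: 20 + 19 = 39
This matches the lower bound, so 6 is optimal.

6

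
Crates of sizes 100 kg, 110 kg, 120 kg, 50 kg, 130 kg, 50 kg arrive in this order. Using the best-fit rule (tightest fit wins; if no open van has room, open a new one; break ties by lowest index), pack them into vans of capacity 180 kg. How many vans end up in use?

  100 → van 1 (new)  [load 100/180]
  110 → van 2 (new)  [load 110/180]
  120 → van 3 (new)  [load 120/180]
  50 → van 3  [load 170/180]
  130 → van 4 (new)  [load 130/180]
  50 → van 4  [load 180/180]
4 vans opened.

4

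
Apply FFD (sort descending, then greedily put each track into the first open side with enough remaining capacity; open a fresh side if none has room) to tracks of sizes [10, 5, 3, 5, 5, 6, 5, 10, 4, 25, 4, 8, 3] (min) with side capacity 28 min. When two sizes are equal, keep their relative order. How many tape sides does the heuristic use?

4

Sorted descending: 25, 10, 10, 8, 6, 5, 5, 5, 5, 4, 4, 3, 3.
  25 → side 1 (new)  [load 25/28]
  10 → side 2 (new)  [load 10/28]
  10 → side 2  [load 20/28]
  8 → side 2  [load 28/28]
  6 → side 3 (new)  [load 6/28]
  5 → side 3  [load 11/28]
  5 → side 3  [load 16/28]
  5 → side 3  [load 21/28]
  5 → side 3  [load 26/28]
  4 → side 4 (new)  [load 4/28]
  4 → side 4  [load 8/28]
  3 → side 1  [load 28/28]
  3 → side 4  [load 11/28]
4 tape sides opened.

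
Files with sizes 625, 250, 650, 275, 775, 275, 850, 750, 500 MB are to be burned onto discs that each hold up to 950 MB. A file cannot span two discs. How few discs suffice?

Total = 850 + 775 + 750 + 650 + 625 + 500 + 275 + 275 + 250 = 4950 MB.
Lower bound: ⌈4950/950⌉ = 6 discs.
A packing using 6 discs:
  disc 1: 850 = 850
  disc 2: 775 = 775
  disc 3: 750 = 750
  disc 4: 650 + 275 = 925
  disc 5: 625 + 275 = 900
  disc 6: 500 + 250 = 750
This matches the lower bound, so 6 is optimal.

6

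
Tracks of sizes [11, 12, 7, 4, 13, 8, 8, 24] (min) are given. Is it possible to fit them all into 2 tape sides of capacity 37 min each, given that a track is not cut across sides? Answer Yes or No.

No

Total = 87 min; ⌈87/37⌉ = 3.
At least 3 tape sides are required, but only 2 are allowed.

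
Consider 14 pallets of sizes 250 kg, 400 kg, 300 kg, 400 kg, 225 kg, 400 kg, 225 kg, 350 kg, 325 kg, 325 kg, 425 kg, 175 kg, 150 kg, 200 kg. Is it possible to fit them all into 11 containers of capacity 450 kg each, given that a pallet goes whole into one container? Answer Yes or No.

Yes

A valid assignment using 11 containers:
  container 1: 425 = 425
  container 2: 400 = 400
  container 3: 400 = 400
  container 4: 400 = 400
  container 5: 350 = 350
  container 6: 325 = 325
  container 7: 325 = 325
  container 8: 300 + 150 = 450
  container 9: 250 + 200 = 450
  container 10: 225 + 225 = 450
  container 11: 175 = 175
Every load is within 450 kg, so 11 containers suffice.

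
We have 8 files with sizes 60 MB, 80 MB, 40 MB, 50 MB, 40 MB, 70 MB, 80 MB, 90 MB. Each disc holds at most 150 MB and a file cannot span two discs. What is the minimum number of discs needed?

4

Total = 90 + 80 + 80 + 70 + 60 + 50 + 40 + 40 = 510 MB.
Lower bound: ⌈510/150⌉ = 4 discs.
A packing using 4 discs:
  disc 1: 90 + 60 = 150
  disc 2: 80 + 70 = 150
  disc 3: 80 + 50 = 130
  disc 4: 40 + 40 = 80
This matches the lower bound, so 4 is optimal.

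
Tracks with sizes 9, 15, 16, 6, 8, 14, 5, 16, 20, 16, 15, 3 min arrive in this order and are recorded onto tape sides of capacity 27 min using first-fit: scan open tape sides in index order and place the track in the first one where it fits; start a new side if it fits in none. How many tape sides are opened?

  9 → side 1 (new)  [load 9/27]
  15 → side 1  [load 24/27]
  16 → side 2 (new)  [load 16/27]
  6 → side 2  [load 22/27]
  8 → side 3 (new)  [load 8/27]
  14 → side 3  [load 22/27]
  5 → side 2  [load 27/27]
  16 → side 4 (new)  [load 16/27]
  20 → side 5 (new)  [load 20/27]
  16 → side 6 (new)  [load 16/27]
  15 → side 7 (new)  [load 15/27]
  3 → side 1  [load 27/27]
7 tape sides opened.

7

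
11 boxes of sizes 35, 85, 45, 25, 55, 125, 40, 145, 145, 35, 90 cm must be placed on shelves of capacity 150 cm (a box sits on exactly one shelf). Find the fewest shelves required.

Total = 145 + 145 + 125 + 90 + 85 + 55 + 45 + 40 + 35 + 35 + 25 = 825 cm.
Lower bound: ⌈825/150⌉ = 6 shelves.
A packing using 6 shelves:
  shelf 1: 145 = 145
  shelf 2: 145 = 145
  shelf 3: 125 + 25 = 150
  shelf 4: 90 + 55 = 145
  shelf 5: 85 + 45 = 130
  shelf 6: 40 + 35 + 35 = 110
This matches the lower bound, so 6 is optimal.

6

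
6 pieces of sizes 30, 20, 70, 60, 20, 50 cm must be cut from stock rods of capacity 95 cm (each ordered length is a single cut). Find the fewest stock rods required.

3

Total = 70 + 60 + 50 + 30 + 20 + 20 = 250 cm.
Lower bound: ⌈250/95⌉ = 3 stock rods.
A packing using 3 stock rods:
  stock rod 1: 70 + 20 = 90
  stock rod 2: 60 + 30 = 90
  stock rod 3: 50 + 20 = 70
This matches the lower bound, so 3 is optimal.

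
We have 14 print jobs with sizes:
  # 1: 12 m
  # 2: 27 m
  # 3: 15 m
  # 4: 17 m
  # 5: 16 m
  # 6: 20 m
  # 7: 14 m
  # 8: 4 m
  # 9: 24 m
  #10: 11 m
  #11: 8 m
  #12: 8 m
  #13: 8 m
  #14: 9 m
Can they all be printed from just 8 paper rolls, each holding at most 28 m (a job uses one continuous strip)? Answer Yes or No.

A valid assignment using 8 paper rolls:
  roll 1: 27 = 27
  roll 2: 24 + 4 = 28
  roll 3: 20 + 8 = 28
  roll 4: 17 + 11 = 28
  roll 5: 16 + 12 = 28
  roll 6: 15 + 9 = 24
  roll 7: 14 + 8 = 22
  roll 8: 8 = 8
Every load is within 28 m, so 8 paper rolls suffice.

Yes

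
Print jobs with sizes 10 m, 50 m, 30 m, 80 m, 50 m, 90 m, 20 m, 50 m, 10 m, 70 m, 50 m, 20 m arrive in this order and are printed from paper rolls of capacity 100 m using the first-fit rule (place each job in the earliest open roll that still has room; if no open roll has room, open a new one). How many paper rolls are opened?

6

  10 → roll 1 (new)  [load 10/100]
  50 → roll 1  [load 60/100]
  30 → roll 1  [load 90/100]
  80 → roll 2 (new)  [load 80/100]
  50 → roll 3 (new)  [load 50/100]
  90 → roll 4 (new)  [load 90/100]
  20 → roll 2  [load 100/100]
  50 → roll 3  [load 100/100]
  10 → roll 1  [load 100/100]
  70 → roll 5 (new)  [load 70/100]
  50 → roll 6 (new)  [load 50/100]
  20 → roll 5  [load 90/100]
6 paper rolls opened.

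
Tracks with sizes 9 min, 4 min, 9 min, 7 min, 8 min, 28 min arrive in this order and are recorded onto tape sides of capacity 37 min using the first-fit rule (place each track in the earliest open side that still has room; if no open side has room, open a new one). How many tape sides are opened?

  9 → side 1 (new)  [load 9/37]
  4 → side 1  [load 13/37]
  9 → side 1  [load 22/37]
  7 → side 1  [load 29/37]
  8 → side 1  [load 37/37]
  28 → side 2 (new)  [load 28/37]
2 tape sides opened.

2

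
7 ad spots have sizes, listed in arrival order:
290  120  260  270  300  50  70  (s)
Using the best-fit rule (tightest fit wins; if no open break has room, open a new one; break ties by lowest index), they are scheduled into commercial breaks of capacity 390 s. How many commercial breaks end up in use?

  290 → break 1 (new)  [load 290/390]
  120 → break 2 (new)  [load 120/390]
  260 → break 2  [load 380/390]
  270 → break 3 (new)  [load 270/390]
  300 → break 4 (new)  [load 300/390]
  50 → break 4  [load 350/390]
  70 → break 1  [load 360/390]
4 commercial breaks opened.

4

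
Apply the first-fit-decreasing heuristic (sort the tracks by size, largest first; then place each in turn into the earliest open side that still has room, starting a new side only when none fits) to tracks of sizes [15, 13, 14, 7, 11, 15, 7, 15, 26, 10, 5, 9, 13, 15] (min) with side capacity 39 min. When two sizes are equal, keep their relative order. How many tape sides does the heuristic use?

5

Sorted descending: 26, 15, 15, 15, 15, 14, 13, 13, 11, 10, 9, 7, 7, 5.
  26 → side 1 (new)  [load 26/39]
  15 → side 2 (new)  [load 15/39]
  15 → side 2  [load 30/39]
  15 → side 3 (new)  [load 15/39]
  15 → side 3  [load 30/39]
  14 → side 4 (new)  [load 14/39]
  13 → side 1  [load 39/39]
  13 → side 4  [load 27/39]
  11 → side 4  [load 38/39]
  10 → side 5 (new)  [load 10/39]
  9 → side 2  [load 39/39]
  7 → side 3  [load 37/39]
  7 → side 5  [load 17/39]
  5 → side 5  [load 22/39]
5 tape sides opened.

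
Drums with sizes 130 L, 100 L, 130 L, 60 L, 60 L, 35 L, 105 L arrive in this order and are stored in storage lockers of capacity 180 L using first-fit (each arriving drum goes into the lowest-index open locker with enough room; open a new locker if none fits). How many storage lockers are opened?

  130 → locker 1 (new)  [load 130/180]
  100 → locker 2 (new)  [load 100/180]
  130 → locker 3 (new)  [load 130/180]
  60 → locker 2  [load 160/180]
  60 → locker 4 (new)  [load 60/180]
  35 → locker 1  [load 165/180]
  105 → locker 4  [load 165/180]
4 storage lockers opened.

4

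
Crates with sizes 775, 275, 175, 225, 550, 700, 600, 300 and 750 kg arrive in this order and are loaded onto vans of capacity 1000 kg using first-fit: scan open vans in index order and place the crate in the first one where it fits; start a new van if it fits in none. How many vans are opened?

  775 → van 1 (new)  [load 775/1000]
  275 → van 2 (new)  [load 275/1000]
  175 → van 1  [load 950/1000]
  225 → van 2  [load 500/1000]
  550 → van 3 (new)  [load 550/1000]
  700 → van 4 (new)  [load 700/1000]
  600 → van 5 (new)  [load 600/1000]
  300 → van 2  [load 800/1000]
  750 → van 6 (new)  [load 750/1000]
6 vans opened.

6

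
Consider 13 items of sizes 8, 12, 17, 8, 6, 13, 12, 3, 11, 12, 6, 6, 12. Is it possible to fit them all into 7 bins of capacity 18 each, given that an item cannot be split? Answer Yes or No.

No

Total = 126; ⌈126/18⌉ = 7.
The bound of 7 does not rule out 7, but exhaustive search shows no assignment into 7 bins of capacity 18 exists — the minimum is 8.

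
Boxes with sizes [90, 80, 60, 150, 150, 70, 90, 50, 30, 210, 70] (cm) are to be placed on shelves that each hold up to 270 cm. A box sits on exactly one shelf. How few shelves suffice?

4

Total = 210 + 150 + 150 + 90 + 90 + 80 + 70 + 70 + 60 + 50 + 30 = 1050 cm.
Lower bound: ⌈1050/270⌉ = 4 shelves.
A packing using 4 shelves:
  shelf 1: 210 + 60 = 270
  shelf 2: 150 + 90 + 30 = 270
  shelf 3: 150 + 90 = 240
  shelf 4: 80 + 70 + 70 + 50 = 270
This matches the lower bound, so 4 is optimal.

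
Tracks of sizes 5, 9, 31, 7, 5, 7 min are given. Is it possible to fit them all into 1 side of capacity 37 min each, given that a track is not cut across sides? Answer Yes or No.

Total = 64 min; ⌈64/37⌉ = 2.
At least 2 tape sides are required, but only 1 is allowed.

No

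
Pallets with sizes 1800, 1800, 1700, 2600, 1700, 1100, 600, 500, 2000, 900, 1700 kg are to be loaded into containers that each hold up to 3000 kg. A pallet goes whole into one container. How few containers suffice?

Total = 2600 + 2000 + 1800 + 1800 + 1700 + 1700 + 1700 + 1100 + 900 + 600 + 500 = 16400 kg.
Lower bound: ⌈16400/3000⌉ = 6 containers.
Also, 7 pallets each exceed 1500 kg, and no two of those can share a container, so at least 7 containers are needed.
A packing using 7 containers:
  container 1: 2600 = 2600
  container 2: 2000 + 900 = 2900
  container 3: 1800 + 1100 = 2900
  container 4: 1800 + 600 + 500 = 2900
  container 5: 1700 = 1700
  container 6: 1700 = 1700
  container 7: 1700 = 1700
This matches the lower bound, so 7 is optimal.

7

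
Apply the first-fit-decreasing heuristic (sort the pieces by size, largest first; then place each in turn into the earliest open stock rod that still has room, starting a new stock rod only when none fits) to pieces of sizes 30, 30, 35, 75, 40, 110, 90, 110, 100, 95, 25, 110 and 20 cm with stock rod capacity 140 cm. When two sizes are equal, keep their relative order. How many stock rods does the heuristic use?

Sorted descending: 110, 110, 110, 100, 95, 90, 75, 40, 35, 30, 30, 25, 20.
  110 → stock rod 1 (new)  [load 110/140]
  110 → stock rod 2 (new)  [load 110/140]
  110 → stock rod 3 (new)  [load 110/140]
  100 → stock rod 4 (new)  [load 100/140]
  95 → stock rod 5 (new)  [load 95/140]
  90 → stock rod 6 (new)  [load 90/140]
  75 → stock rod 7 (new)  [load 75/140]
  40 → stock rod 4  [load 140/140]
  35 → stock rod 5  [load 130/140]
  30 → stock rod 1  [load 140/140]
  30 → stock rod 2  [load 140/140]
  25 → stock rod 3  [load 135/140]
  20 → stock rod 6  [load 110/140]
7 stock rods opened.

7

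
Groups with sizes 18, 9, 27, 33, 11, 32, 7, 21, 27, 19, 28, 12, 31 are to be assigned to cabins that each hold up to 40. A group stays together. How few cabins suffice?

Total = 33 + 32 + 31 + 28 + 27 + 27 + 21 + 19 + 18 + 12 + 11 + 9 + 7 = 275.
Lower bound: ⌈275/40⌉ = 7 cabins.
A packing using 8 cabins:
  cabin 1: 33 + 7 = 40
  cabin 2: 32 = 32
  cabin 3: 31 + 9 = 40
  cabin 4: 28 + 12 = 40
  cabin 5: 27 + 11 = 38
  cabin 6: 27 = 27
  cabin 7: 21 + 19 = 40
  cabin 8: 18 = 18
No arrangement into 7 cabins stays within capacity, so 8 is optimal.

8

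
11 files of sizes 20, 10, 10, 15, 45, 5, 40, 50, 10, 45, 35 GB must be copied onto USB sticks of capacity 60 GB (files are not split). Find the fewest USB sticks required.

5

Total = 50 + 45 + 45 + 40 + 35 + 20 + 15 + 10 + 10 + 10 + 5 = 285 GB.
Lower bound: ⌈285/60⌉ = 5 USB sticks.
A packing using 5 USB sticks:
  USB stick 1: 50 + 10 = 60
  USB stick 2: 45 + 15 = 60
  USB stick 3: 45 + 10 + 5 = 60
  USB stick 4: 40 + 20 = 60
  USB stick 5: 35 + 10 = 45
This matches the lower bound, so 5 is optimal.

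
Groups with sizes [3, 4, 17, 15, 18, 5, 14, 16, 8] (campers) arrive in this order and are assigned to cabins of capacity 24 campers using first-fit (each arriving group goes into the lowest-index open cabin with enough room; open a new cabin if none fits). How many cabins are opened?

5

  3 → cabin 1 (new)  [load 3/24]
  4 → cabin 1  [load 7/24]
  17 → cabin 1  [load 24/24]
  15 → cabin 2 (new)  [load 15/24]
  18 → cabin 3 (new)  [load 18/24]
  5 → cabin 2  [load 20/24]
  14 → cabin 4 (new)  [load 14/24]
  16 → cabin 5 (new)  [load 16/24]
  8 → cabin 4  [load 22/24]
5 cabins opened.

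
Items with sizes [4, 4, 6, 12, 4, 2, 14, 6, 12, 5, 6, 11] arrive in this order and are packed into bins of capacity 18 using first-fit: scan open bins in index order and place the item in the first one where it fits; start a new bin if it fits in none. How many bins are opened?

6

  4 → bin 1 (new)  [load 4/18]
  4 → bin 1  [load 8/18]
  6 → bin 1  [load 14/18]
  12 → bin 2 (new)  [load 12/18]
  4 → bin 1  [load 18/18]
  2 → bin 2  [load 14/18]
  14 → bin 3 (new)  [load 14/18]
  6 → bin 4 (new)  [load 6/18]
  12 → bin 4  [load 18/18]
  5 → bin 5 (new)  [load 5/18]
  6 → bin 5  [load 11/18]
  11 → bin 6 (new)  [load 11/18]
6 bins opened.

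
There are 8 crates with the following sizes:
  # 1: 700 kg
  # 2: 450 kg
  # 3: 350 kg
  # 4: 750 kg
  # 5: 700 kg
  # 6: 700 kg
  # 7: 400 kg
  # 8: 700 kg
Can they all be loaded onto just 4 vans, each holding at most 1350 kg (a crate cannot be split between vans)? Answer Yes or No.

No

Total = 4750 kg; ⌈4750/1350⌉ = 4.
5 crates each exceed half the capacity and cannot share a van, forcing at least 5 vans.
At least 5 vans are required, but only 4 are allowed.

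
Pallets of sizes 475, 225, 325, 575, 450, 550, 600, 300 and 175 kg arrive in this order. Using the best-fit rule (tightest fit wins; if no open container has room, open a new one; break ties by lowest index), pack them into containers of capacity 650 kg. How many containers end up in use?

  475 → container 1 (new)  [load 475/650]
  225 → container 2 (new)  [load 225/650]
  325 → container 2  [load 550/650]
  575 → container 3 (new)  [load 575/650]
  450 → container 4 (new)  [load 450/650]
  550 → container 5 (new)  [load 550/650]
  600 → container 6 (new)  [load 600/650]
  300 → container 7 (new)  [load 300/650]
  175 → container 1  [load 650/650]
7 containers opened.

7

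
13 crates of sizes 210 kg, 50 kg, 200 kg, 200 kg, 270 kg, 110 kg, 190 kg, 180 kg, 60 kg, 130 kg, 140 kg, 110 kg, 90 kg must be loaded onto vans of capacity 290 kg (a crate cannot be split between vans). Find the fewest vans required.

8

Total = 270 + 210 + 200 + 200 + 190 + 180 + 140 + 130 + 110 + 110 + 90 + 60 + 50 = 1940 kg.
Lower bound: ⌈1940/290⌉ = 7 vans.
A packing using 8 vans:
  van 1: 270 = 270
  van 2: 210 + 60 = 270
  van 3: 200 + 90 = 290
  van 4: 200 + 50 = 250
  van 5: 190 = 190
  van 6: 180 + 110 = 290
  van 7: 140 + 130 = 270
  van 8: 110 = 110
No arrangement into 7 vans stays within capacity, so 8 is optimal.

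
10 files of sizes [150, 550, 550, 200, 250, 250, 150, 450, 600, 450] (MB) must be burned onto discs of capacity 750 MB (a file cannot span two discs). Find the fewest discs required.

Total = 600 + 550 + 550 + 450 + 450 + 250 + 250 + 200 + 150 + 150 = 3600 MB.
Lower bound: ⌈3600/750⌉ = 5 discs.
A packing using 5 discs:
  disc 1: 600 + 150 = 750
  disc 2: 550 + 200 = 750
  disc 3: 550 + 150 = 700
  disc 4: 450 + 250 = 700
  disc 5: 450 + 250 = 700
This matches the lower bound, so 5 is optimal.

5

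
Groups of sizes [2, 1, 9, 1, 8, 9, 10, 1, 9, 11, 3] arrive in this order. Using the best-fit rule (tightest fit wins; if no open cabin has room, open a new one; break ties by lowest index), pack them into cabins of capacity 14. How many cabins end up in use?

  2 → cabin 1 (new)  [load 2/14]
  1 → cabin 1  [load 3/14]
  9 → cabin 1  [load 12/14]
  1 → cabin 1  [load 13/14]
  8 → cabin 2 (new)  [load 8/14]
  9 → cabin 3 (new)  [load 9/14]
  10 → cabin 4 (new)  [load 10/14]
  1 → cabin 1  [load 14/14]
  9 → cabin 5 (new)  [load 9/14]
  11 → cabin 6 (new)  [load 11/14]
  3 → cabin 6  [load 14/14]
6 cabins opened.

6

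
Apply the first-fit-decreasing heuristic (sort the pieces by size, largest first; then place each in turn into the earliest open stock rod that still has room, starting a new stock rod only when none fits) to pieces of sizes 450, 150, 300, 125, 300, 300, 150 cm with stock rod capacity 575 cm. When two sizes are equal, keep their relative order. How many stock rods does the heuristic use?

4

Sorted descending: 450, 300, 300, 300, 150, 150, 125.
  450 → stock rod 1 (new)  [load 450/575]
  300 → stock rod 2 (new)  [load 300/575]
  300 → stock rod 3 (new)  [load 300/575]
  300 → stock rod 4 (new)  [load 300/575]
  150 → stock rod 2  [load 450/575]
  150 → stock rod 3  [load 450/575]
  125 → stock rod 1  [load 575/575]
4 stock rods opened.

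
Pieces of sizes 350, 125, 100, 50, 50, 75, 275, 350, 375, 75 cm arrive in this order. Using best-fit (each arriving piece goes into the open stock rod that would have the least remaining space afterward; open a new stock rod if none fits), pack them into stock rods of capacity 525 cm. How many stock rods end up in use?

  350 → stock rod 1 (new)  [load 350/525]
  125 → stock rod 1  [load 475/525]
  100 → stock rod 2 (new)  [load 100/525]
  50 → stock rod 1  [load 525/525]
  50 → stock rod 2  [load 150/525]
  75 → stock rod 2  [load 225/525]
  275 → stock rod 2  [load 500/525]
  350 → stock rod 3 (new)  [load 350/525]
  375 → stock rod 4 (new)  [load 375/525]
  75 → stock rod 4  [load 450/525]
4 stock rods opened.

4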